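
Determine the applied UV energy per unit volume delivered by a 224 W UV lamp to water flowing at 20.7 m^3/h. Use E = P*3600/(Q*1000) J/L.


Energy delivered per hour = 224 W * 3600 s = 806400 J/h
Volume treated per hour = 20.7 m^3/h * 1000 = 20700 L/h
dose = 806400 / 20700 = 38.9565 J/L

38.9565 J/L


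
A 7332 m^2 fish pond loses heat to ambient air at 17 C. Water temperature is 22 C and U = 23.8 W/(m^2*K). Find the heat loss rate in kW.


Temperature difference dT = 22 - 17 = 5 K
Heat loss (W) = U * A * dT = 23.8 * 7332 * 5 = 872508 W
Convert to kW: 872508 / 1000 = 872.508 kW

872.508 kW


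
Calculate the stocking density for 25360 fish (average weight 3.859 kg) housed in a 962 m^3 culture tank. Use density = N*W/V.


Total biomass = 25360 fish * 3.859 kg = 97864.24 kg
Density = total biomass / volume = 97864.24 / 962 = 101.73 kg/m^3

101.73 kg/m^3


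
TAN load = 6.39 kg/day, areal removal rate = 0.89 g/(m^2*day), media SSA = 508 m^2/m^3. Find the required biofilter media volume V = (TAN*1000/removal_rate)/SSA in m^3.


A = 6.39*1000 / 0.89 = 7179.7753 m^2
V = 7179.7753 / 508 = 14.1334

14.1334 m^3


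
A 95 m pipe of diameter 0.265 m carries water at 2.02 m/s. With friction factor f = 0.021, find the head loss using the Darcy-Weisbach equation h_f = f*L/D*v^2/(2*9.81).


v^2 = 2.02^2 = 4.0804 m^2/s^2
L/D = 95/0.265 = 358.49057
h_f = f*(L/D)*v^2/(2g) = 0.021 * 358.49057 * 4.0804 / 19.62 = 1.56567 m

1.56567 m


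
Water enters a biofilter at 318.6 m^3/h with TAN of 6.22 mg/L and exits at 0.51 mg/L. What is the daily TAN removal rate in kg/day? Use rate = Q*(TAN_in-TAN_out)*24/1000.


Concentration drop: TAN_in - TAN_out = 6.22 - 0.51 = 5.71 mg/L
Hourly TAN removed = Q * dTAN = 318.6 m^3/h * 5.71 mg/L = 1819.206 g/h  (m^3/h * mg/L = g/h)
Daily TAN removed = 1819.206 * 24 = 43660.944 g/day
Convert to kg/day: 43660.944 / 1000 = 43.660944 kg/day

43.660944 kg/day


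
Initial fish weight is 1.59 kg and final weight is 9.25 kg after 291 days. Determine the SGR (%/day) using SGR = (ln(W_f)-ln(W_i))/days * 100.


ln(W_f) = ln(9.25) = 2.2246236
ln(W_i) = ln(1.59) = 0.46373402
ln(W_f) - ln(W_i) = 2.2246236 - 0.46373402 = 1.7608896
SGR = 1.7608896 / 291 * 100 = 0.605117 %/day

0.605117 %/day


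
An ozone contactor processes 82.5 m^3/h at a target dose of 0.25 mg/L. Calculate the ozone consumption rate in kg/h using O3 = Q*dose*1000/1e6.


O3 demand (mg/h) = Q * dose * 1000 = 82.5 * 0.25 * 1000 = 20625 mg/h
Convert mg to kg: 20625 / 1e6 = 0.020625 kg/h

0.020625 kg/h


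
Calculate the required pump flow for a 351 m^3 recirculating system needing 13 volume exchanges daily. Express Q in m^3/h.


Daily recirculation volume = 351 m^3 * 13 = 4563 m^3/day
Flow rate Q = daily volume / 24 h = 4563 / 24 = 190.125 m^3/h

190.125 m^3/h


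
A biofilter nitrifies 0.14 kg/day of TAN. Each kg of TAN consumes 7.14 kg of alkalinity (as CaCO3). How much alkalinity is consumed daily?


Alkalinity factor: 7.14 kg CaCO3 consumed per kg TAN nitrified
alk = 0.14 kg TAN * 7.14 = 0.9996 kg CaCO3/day

0.9996 kg CaCO3/day


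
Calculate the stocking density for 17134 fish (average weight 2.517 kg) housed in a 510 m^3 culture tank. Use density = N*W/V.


Total biomass = 17134 fish * 2.517 kg = 43126.278 kg
Density = total biomass / volume = 43126.278 / 510 = 84.5613 kg/m^3

84.5613 kg/m^3


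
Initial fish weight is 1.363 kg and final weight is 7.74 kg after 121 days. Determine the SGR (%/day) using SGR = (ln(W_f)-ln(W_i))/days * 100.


ln(W_f) = ln(7.74) = 2.0464017
ln(W_i) = ln(1.363) = 0.30968815
ln(W_f) - ln(W_i) = 2.0464017 - 0.30968815 = 1.7367136
SGR = 1.7367136 / 121 * 100 = 1.4353 %/day

1.4353 %/day


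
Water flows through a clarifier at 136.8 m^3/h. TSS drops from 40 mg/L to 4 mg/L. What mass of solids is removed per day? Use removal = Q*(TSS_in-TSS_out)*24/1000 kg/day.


Concentration drop: TSS_in - TSS_out = 40 - 4 = 36 mg/L
Hourly solids removed = Q * dTSS = 136.8 m^3/h * 36 mg/L = 4924.8 g/h  (m^3/h * mg/L = g/h)
Daily solids removed = 4924.8 * 24 = 118195.2 g/day
Convert g to kg: 118195.2 / 1000 = 118.1952 kg/day

118.1952 kg/day


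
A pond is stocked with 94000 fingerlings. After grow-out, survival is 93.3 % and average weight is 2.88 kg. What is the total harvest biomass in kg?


Survivors = 94000 * 93.3/100 = 87702 fish
Harvest biomass = survivors * W_f = 87702 * 2.88 = 252581.76 kg

252581.76 kg


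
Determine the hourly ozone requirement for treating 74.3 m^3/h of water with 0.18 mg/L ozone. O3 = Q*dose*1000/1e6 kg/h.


O3 demand (mg/h) = Q * dose * 1000 = 74.3 * 0.18 * 1000 = 13374 mg/h
Convert mg to kg: 13374 / 1e6 = 0.013374 kg/h

0.013374 kg/h


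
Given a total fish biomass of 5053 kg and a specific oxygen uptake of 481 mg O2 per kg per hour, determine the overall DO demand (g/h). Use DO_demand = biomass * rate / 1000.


Total O2 consumption (mg/h) = 5053 kg * 481 mg/(kg*h) = 2430493 mg/h
Convert to g/h: 2430493 / 1000 = 2430.493 g/h

2430.493 g/h


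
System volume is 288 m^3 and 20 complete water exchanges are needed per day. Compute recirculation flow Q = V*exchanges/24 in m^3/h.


Daily recirculation volume = 288 m^3 * 20 = 5760 m^3/day
Flow rate Q = daily volume / 24 h = 5760 / 24 = 240 m^3/h

240 m^3/h


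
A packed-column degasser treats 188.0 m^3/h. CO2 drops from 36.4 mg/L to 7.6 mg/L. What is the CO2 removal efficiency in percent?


CO2_out / CO2_in = 7.6 / 36.4 = 0.20879121
Fraction remaining = 0.20879121
efficiency = (1 - 0.20879121) * 100 = 79.1209 %

79.1209 %


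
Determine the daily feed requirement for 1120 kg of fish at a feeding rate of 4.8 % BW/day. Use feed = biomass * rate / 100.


Feeding rate fraction = 4.8% / 100 = 0.048
Daily feed = 1120 kg * 0.048 = 53.76 kg/day

53.76 kg/day


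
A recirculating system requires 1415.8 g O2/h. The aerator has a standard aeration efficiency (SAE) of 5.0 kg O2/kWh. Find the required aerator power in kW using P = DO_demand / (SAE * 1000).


SAE in g O2/kWh = 5.0 * 1000 = 5000 g/kWh
P = DO_demand / SAE_g = 1415.8 / 5000 = 0.28316 kW

0.28316 kW


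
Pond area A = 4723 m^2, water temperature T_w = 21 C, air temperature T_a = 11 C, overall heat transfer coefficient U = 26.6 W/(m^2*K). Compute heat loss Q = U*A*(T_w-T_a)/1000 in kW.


Temperature difference dT = 21 - 11 = 10 K
Heat loss (W) = U * A * dT = 26.6 * 4723 * 10 = 1256318 W
Convert to kW: 1256318 / 1000 = 1256.318 kW

1256.318 kW


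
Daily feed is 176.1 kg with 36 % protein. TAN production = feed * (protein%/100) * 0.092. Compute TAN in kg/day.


Protein in feed = 176.1 * 36/100 = 63.396 kg/day
TAN = protein * 0.092 = 63.396 * 0.092 = 5.832432 kg/day

5.832432 kg/day


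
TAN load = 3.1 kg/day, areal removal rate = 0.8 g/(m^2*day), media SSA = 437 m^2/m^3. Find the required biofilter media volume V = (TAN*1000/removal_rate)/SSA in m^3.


A = 3.1*1000 / 0.8 = 3875 m^2
V = 3875 / 437 = 8.86728

8.86728 m^3


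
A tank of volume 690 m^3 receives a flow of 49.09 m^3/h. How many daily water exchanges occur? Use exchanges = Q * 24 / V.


Daily flow volume = 49.09 m^3/h * 24 h = 1178.16 m^3/day
Exchanges = daily flow / tank volume = 1178.16 / 690 = 1.70748 exchanges/day

1.70748 exchanges/day


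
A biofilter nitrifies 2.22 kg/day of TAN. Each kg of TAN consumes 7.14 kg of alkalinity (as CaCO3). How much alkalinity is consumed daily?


Alkalinity factor: 7.14 kg CaCO3 consumed per kg TAN nitrified
alk = 2.22 kg TAN * 7.14 = 15.8508 kg CaCO3/day

15.8508 kg CaCO3/day


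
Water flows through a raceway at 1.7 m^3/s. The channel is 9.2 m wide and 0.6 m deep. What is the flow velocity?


Cross-sectional area = W * d = 9.2 * 0.6 = 5.52 m^2
Velocity = Q / A = 1.7 / 5.52 = 0.307971 m/s

0.307971 m/s


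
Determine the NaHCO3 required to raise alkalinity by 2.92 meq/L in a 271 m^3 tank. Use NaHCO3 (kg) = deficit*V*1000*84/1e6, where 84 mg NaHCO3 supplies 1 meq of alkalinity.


Tank volume in L = 271 m^3 * 1000 = 271000 L
Total meq required = 2.92 meq/L * 271000 L = 791320 meq
NaHCO3 mass = 791320 meq * 84 mg/meq / 1e6 = 66.4709 kg

66.4709 kg


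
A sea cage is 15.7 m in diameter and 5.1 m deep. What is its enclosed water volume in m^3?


r = d/2 = 15.7/2 = 7.85 m
Base area = pi*r^2 = pi*7.85^2 = 193.59279 m^2
Volume = 193.59279 * 5.1 = 987.323 m^3

987.323 m^3


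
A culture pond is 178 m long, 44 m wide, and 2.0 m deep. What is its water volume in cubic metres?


Base area = L * W = 178 * 44 = 7832 m^2
Volume = area * depth = 7832 * 2.0 = 15664 m^3

15664 m^3


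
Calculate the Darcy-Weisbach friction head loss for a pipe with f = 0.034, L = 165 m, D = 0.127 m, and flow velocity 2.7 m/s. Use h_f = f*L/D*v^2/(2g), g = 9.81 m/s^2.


v^2 = 2.7^2 = 7.29 m^2/s^2
L/D = 165/0.127 = 1299.2126
h_f = f*(L/D)*v^2/(2g) = 0.034 * 1299.2126 * 7.29 / 19.62 = 16.413 m

16.413 m


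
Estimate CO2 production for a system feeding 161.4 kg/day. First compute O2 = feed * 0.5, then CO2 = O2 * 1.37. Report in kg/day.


O2 = 161.4 * 0.5 = 80.7
CO2 = 80.7 * 1.37 = 110.559

110.559 kg/day


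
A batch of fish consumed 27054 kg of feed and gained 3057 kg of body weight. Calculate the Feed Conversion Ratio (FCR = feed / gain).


FCR = feed consumed / weight gained
FCR = 27054 kg / 3057 kg = 8.84985

8.84985


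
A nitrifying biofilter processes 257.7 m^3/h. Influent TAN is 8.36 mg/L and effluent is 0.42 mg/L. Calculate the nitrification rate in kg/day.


Concentration drop: TAN_in - TAN_out = 8.36 - 0.42 = 7.94 mg/L
Hourly TAN removed = Q * dTAN = 257.7 m^3/h * 7.94 mg/L = 2046.138 g/h  (m^3/h * mg/L = g/h)
Daily TAN removed = 2046.138 * 24 = 49107.312 g/day
Convert to kg/day: 49107.312 / 1000 = 49.107312 kg/day

49.107312 kg/day


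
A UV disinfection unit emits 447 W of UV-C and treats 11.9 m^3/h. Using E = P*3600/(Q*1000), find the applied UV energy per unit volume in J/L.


Energy delivered per hour = 447 W * 3600 s = 1609200 J/h
Volume treated per hour = 11.9 m^3/h * 1000 = 11900 L/h
dose = 1609200 / 11900 = 135.227 J/L

135.227 J/L


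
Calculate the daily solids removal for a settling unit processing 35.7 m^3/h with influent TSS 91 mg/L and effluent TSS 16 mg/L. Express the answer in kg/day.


Concentration drop: TSS_in - TSS_out = 91 - 16 = 75 mg/L
Hourly solids removed = Q * dTSS = 35.7 m^3/h * 75 mg/L = 2677.5 g/h  (m^3/h * mg/L = g/h)
Daily solids removed = 2677.5 * 24 = 64260 g/day
Convert g to kg: 64260 / 1000 = 64.26 kg/day

64.26 kg/day


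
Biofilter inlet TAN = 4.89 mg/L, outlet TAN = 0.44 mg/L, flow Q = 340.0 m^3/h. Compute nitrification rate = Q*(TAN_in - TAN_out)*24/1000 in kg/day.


Concentration drop: TAN_in - TAN_out = 4.89 - 0.44 = 4.45 mg/L
Hourly TAN removed = Q * dTAN = 340.0 m^3/h * 4.45 mg/L = 1513 g/h  (m^3/h * mg/L = g/h)
Daily TAN removed = 1513 * 24 = 36312 g/day
Convert to kg/day: 36312 / 1000 = 36.312 kg/day

36.312 kg/day


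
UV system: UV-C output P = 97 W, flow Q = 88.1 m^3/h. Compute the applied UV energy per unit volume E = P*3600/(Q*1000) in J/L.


Energy delivered per hour = 97 W * 3600 s = 349200 J/h
Volume treated per hour = 88.1 m^3/h * 1000 = 88100 L/h
dose = 349200 / 88100 = 3.96368 J/L

3.96368 J/L


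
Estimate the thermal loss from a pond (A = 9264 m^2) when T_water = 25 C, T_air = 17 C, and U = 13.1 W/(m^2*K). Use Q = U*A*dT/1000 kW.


Temperature difference dT = 25 - 17 = 8 K
Heat loss (W) = U * A * dT = 13.1 * 9264 * 8 = 970867.2 W
Convert to kW: 970867.2 / 1000 = 970.8672 kW

970.8672 kW


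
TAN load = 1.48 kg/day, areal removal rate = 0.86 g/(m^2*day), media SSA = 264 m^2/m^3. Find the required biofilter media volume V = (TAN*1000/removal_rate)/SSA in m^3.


A = 1.48*1000 / 0.86 = 1720.9302 m^2
V = 1720.9302 / 264 = 6.51867

6.51867 m^3


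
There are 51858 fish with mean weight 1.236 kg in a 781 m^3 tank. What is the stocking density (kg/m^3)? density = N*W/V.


Total biomass = 51858 fish * 1.236 kg = 64096.488 kg
Density = total biomass / volume = 64096.488 / 781 = 82.0698 kg/m^3

82.0698 kg/m^3


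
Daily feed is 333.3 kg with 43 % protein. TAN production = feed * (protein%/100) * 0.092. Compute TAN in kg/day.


Protein in feed = 333.3 * 43/100 = 143.319 kg/day
TAN = protein * 0.092 = 143.319 * 0.092 = 13.185348 kg/day

13.185348 kg/day


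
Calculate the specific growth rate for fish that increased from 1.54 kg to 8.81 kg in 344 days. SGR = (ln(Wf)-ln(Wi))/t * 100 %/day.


ln(W_f) = ln(8.81) = 2.1758874
ln(W_i) = ln(1.54) = 0.43178242
ln(W_f) - ln(W_i) = 2.1758874 - 0.43178242 = 1.744105
SGR = 1.744105 / 344 * 100 = 0.507007 %/day

0.507007 %/day


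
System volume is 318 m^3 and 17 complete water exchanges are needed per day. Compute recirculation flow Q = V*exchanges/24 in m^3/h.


Daily recirculation volume = 318 m^3 * 17 = 5406 m^3/day
Flow rate Q = daily volume / 24 h = 5406 / 24 = 225.25 m^3/h

225.25 m^3/h


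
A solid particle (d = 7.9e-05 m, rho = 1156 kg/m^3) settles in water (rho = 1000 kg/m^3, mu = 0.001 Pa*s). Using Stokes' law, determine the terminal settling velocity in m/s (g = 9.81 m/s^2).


Density difference: rho_p - rho_f = 1156 - 1000 = 156 kg/m^3
d^2 = (7.9e-05)^2 = 6.241e-09 m^2
Numerator = (rho_p - rho_f) * g * d^2 = 156 * 9.81 * 6.241e-09 = 9.5509768e-06
Denominator = 18 * mu = 18 * 0.001 = 0.018
v_s = 9.5509768e-06 / 0.018 = 5.3061e-04 m/s
Check: Re = rho_f * v_s * d / mu = 1000 * 5.3061e-04 * 7.9e-05 / 0.001 = 0.0419 < 1, so Stokes' law applies.

5.3061e-04 m/s


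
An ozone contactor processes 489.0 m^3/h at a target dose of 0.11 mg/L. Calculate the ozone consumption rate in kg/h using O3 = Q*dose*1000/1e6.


O3 demand (mg/h) = Q * dose * 1000 = 489.0 * 0.11 * 1000 = 53790 mg/h
Convert mg to kg: 53790 / 1e6 = 0.05379 kg/h

0.05379 kg/h


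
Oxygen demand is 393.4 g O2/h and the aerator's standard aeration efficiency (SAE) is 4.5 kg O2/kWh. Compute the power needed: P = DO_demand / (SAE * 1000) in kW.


SAE in g O2/kWh = 4.5 * 1000 = 4500 g/kWh
P = DO_demand / SAE_g = 393.4 / 4500 = 0.0874222 kW

0.0874222 kW


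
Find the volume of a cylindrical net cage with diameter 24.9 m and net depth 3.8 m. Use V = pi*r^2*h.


r = d/2 = 24.9/2 = 12.45 m
Base area = pi*r^2 = pi*12.45^2 = 486.95472 m^2
Volume = 486.95472 * 3.8 = 1850.43 m^3

1850.43 m^3


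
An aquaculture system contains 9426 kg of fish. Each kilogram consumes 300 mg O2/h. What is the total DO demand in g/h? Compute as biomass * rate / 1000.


Total O2 consumption (mg/h) = 9426 kg * 300 mg/(kg*h) = 2827800 mg/h
Convert to g/h: 2827800 / 1000 = 2827.8 g/h

2827.8 g/h


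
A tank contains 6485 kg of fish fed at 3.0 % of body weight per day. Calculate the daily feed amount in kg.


Feeding rate fraction = 3.0% / 100 = 0.03
Daily feed = 6485 kg * 0.03 = 194.55 kg/day

194.55 kg/day


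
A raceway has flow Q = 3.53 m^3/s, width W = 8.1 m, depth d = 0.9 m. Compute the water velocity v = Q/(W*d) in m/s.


Cross-sectional area = W * d = 8.1 * 0.9 = 7.29 m^2
Velocity = Q / A = 3.53 / 7.29 = 0.484225 m/s

0.484225 m/s


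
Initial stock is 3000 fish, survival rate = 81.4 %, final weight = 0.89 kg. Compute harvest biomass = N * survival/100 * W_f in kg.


Survivors = 3000 * 81.4/100 = 2442 fish
Harvest biomass = survivors * W_f = 2442 * 0.89 = 2173.38 kg

2173.38 kg


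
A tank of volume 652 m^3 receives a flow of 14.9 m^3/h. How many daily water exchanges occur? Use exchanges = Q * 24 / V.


Daily flow volume = 14.9 m^3/h * 24 h = 357.6 m^3/day
Exchanges = daily flow / tank volume = 357.6 / 652 = 0.548466 exchanges/day

0.548466 exchanges/day


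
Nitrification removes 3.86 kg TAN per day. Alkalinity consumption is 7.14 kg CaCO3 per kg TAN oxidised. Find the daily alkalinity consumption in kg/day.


Alkalinity factor: 7.14 kg CaCO3 consumed per kg TAN nitrified
alk = 3.86 kg TAN * 7.14 = 27.5604 kg CaCO3/day

27.5604 kg CaCO3/day


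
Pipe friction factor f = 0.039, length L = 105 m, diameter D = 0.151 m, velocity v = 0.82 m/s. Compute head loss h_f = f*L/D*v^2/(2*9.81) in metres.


v^2 = 0.82^2 = 0.6724 m^2/s^2
L/D = 105/0.151 = 695.36424
h_f = f*(L/D)*v^2/(2g) = 0.039 * 695.36424 * 0.6724 / 19.62 = 0.929406 m

0.929406 m


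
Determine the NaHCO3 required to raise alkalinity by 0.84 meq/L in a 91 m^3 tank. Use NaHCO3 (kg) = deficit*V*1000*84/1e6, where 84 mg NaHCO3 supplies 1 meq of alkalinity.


Tank volume in L = 91 m^3 * 1000 = 91000 L
Total meq required = 0.84 meq/L * 91000 L = 76440 meq
NaHCO3 mass = 76440 meq * 84 mg/meq / 1e6 = 6.42096 kg

6.42096 kg


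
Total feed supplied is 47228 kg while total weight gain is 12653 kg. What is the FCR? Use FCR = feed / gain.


FCR = feed consumed / weight gained
FCR = 47228 kg / 12653 kg = 3.73255

3.73255


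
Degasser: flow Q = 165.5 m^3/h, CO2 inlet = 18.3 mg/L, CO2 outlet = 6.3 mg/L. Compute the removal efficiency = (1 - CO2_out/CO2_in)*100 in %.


CO2_out / CO2_in = 6.3 / 18.3 = 0.3442623
Fraction remaining = 0.3442623
efficiency = (1 - 0.3442623) * 100 = 65.5738 %

65.5738 %


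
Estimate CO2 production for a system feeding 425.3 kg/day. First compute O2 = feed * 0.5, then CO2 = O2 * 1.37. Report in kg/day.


O2 = 425.3 * 0.5 = 212.65
CO2 = 212.65 * 1.37 = 291.3305

291.3305 kg/day


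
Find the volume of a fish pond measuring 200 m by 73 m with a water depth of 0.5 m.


Base area = L * W = 200 * 73 = 14600 m^2
Volume = area * depth = 14600 * 0.5 = 7300 m^3

7300 m^3


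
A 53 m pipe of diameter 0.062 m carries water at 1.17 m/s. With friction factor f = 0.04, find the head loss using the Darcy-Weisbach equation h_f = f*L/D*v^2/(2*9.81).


v^2 = 1.17^2 = 1.3689 m^2/s^2
L/D = 53/0.062 = 854.83871
h_f = f*(L/D)*v^2/(2g) = 0.04 * 854.83871 * 1.3689 / 19.62 = 2.38571 m

2.38571 m


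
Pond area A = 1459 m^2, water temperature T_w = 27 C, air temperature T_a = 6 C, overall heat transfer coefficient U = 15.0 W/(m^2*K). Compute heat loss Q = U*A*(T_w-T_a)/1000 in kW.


Temperature difference dT = 27 - 6 = 21 K
Heat loss (W) = U * A * dT = 15.0 * 1459 * 21 = 459585 W
Convert to kW: 459585 / 1000 = 459.585 kW

459.585 kW


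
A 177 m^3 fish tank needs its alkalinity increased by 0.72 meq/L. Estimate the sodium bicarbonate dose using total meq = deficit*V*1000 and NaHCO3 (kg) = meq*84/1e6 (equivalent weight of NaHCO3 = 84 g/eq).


Tank volume in L = 177 m^3 * 1000 = 177000 L
Total meq required = 0.72 meq/L * 177000 L = 127440 meq
NaHCO3 mass = 127440 meq * 84 mg/meq / 1e6 = 10.705 kg

10.705 kg


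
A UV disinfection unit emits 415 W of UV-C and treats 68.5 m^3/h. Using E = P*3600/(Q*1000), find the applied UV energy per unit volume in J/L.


Energy delivered per hour = 415 W * 3600 s = 1494000 J/h
Volume treated per hour = 68.5 m^3/h * 1000 = 68500 L/h
dose = 1494000 / 68500 = 21.8102 J/L

21.8102 J/L


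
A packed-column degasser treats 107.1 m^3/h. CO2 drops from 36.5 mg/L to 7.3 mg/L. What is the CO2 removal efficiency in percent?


CO2_out / CO2_in = 7.3 / 36.5 = 0.2
Fraction remaining = 0.2
efficiency = (1 - 0.2) * 100 = 80 %

80 %


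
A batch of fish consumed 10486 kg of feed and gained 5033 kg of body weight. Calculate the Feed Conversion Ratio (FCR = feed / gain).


FCR = feed consumed / weight gained
FCR = 10486 kg / 5033 kg = 2.08345

2.08345


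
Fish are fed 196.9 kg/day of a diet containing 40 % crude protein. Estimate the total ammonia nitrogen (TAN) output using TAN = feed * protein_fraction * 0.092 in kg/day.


Protein in feed = 196.9 * 40/100 = 78.76 kg/day
TAN = protein * 0.092 = 78.76 * 0.092 = 7.24592 kg/day

7.24592 kg/day


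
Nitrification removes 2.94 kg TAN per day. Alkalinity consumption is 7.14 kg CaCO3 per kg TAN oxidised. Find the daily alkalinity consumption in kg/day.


Alkalinity factor: 7.14 kg CaCO3 consumed per kg TAN nitrified
alk = 2.94 kg TAN * 7.14 = 20.9916 kg CaCO3/day

20.9916 kg CaCO3/day


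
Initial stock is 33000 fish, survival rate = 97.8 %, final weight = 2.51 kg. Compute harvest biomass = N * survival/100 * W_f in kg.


Survivors = 33000 * 97.8/100 = 32274 fish
Harvest biomass = survivors * W_f = 32274 * 2.51 = 81007.74 kg

81007.74 kg


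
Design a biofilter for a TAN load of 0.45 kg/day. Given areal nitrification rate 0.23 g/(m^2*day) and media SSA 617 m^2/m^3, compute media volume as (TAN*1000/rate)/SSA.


A = 0.45*1000 / 0.23 = 1956.5217 m^2
V = 1956.5217 / 617 = 3.17102

3.17102 m^3


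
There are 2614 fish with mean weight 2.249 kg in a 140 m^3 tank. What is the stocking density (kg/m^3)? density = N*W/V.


Total biomass = 2614 fish * 2.249 kg = 5878.886 kg
Density = total biomass / volume = 5878.886 / 140 = 41.992 kg/m^3

41.992 kg/m^3


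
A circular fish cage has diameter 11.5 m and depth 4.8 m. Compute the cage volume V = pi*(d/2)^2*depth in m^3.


r = d/2 = 11.5/2 = 5.75 m
Base area = pi*r^2 = pi*5.75^2 = 103.86891 m^2
Volume = 103.86891 * 4.8 = 498.571 m^3

498.571 m^3


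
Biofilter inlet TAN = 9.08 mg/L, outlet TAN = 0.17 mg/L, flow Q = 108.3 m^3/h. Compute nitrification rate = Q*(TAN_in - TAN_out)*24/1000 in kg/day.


Concentration drop: TAN_in - TAN_out = 9.08 - 0.17 = 8.91 mg/L
Hourly TAN removed = Q * dTAN = 108.3 m^3/h * 8.91 mg/L = 964.953 g/h  (m^3/h * mg/L = g/h)
Daily TAN removed = 964.953 * 24 = 23158.872 g/day
Convert to kg/day: 23158.872 / 1000 = 23.158872 kg/day

23.158872 kg/day


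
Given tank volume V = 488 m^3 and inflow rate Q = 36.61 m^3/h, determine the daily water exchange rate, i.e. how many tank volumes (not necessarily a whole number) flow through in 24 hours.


Daily flow volume = 36.61 m^3/h * 24 h = 878.64 m^3/day
Exchanges = daily flow / tank volume = 878.64 / 488 = 1.80049 exchanges/day

1.80049 exchanges/day


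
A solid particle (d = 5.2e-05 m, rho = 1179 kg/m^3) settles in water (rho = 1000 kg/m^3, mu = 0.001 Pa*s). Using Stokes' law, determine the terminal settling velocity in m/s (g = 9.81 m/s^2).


Density difference: rho_p - rho_f = 1179 - 1000 = 179 kg/m^3
d^2 = (5.2e-05)^2 = 2.704e-09 m^2
Numerator = (rho_p - rho_f) * g * d^2 = 179 * 9.81 * 2.704e-09 = 4.748197e-06
Denominator = 18 * mu = 18 * 0.001 = 0.018
v_s = 4.748197e-06 / 0.018 = 2.63789e-04 m/s
Check: Re = rho_f * v_s * d / mu = 1000 * 2.63789e-04 * 5.2e-05 / 0.001 = 0.0137 < 1, so Stokes' law applies.

2.63789e-04 m/s


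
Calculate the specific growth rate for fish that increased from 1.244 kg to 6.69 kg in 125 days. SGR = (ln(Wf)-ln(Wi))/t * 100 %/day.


ln(W_f) = ln(6.69) = 1.9006139
ln(W_i) = ln(1.244) = 0.21833199
ln(W_f) - ln(W_i) = 1.9006139 - 0.21833199 = 1.6822819
SGR = 1.6822819 / 125 * 100 = 1.34583 %/day

1.34583 %/day


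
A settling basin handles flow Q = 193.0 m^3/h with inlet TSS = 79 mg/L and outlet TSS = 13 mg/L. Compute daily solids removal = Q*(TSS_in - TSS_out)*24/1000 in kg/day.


Concentration drop: TSS_in - TSS_out = 79 - 13 = 66 mg/L
Hourly solids removed = Q * dTSS = 193.0 m^3/h * 66 mg/L = 12738 g/h  (m^3/h * mg/L = g/h)
Daily solids removed = 12738 * 24 = 305712 g/day
Convert g to kg: 305712 / 1000 = 305.712 kg/day

305.712 kg/day


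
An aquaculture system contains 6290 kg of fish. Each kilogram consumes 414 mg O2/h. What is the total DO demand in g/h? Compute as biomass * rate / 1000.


Total O2 consumption (mg/h) = 6290 kg * 414 mg/(kg*h) = 2604060 mg/h
Convert to g/h: 2604060 / 1000 = 2604.06 g/h

2604.06 g/h


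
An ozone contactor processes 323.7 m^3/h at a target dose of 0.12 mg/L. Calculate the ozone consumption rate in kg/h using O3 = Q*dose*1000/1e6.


O3 demand (mg/h) = Q * dose * 1000 = 323.7 * 0.12 * 1000 = 38844 mg/h
Convert mg to kg: 38844 / 1e6 = 0.038844 kg/h

0.038844 kg/h


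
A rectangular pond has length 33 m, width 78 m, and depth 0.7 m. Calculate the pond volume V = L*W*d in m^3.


Base area = L * W = 33 * 78 = 2574 m^2
Volume = area * depth = 2574 * 0.7 = 1801.8 m^3

1801.8 m^3


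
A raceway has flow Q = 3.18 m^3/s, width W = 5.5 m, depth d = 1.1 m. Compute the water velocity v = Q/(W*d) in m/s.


Cross-sectional area = W * d = 5.5 * 1.1 = 6.05 m^2
Velocity = Q / A = 3.18 / 6.05 = 0.52562 m/s

0.52562 m/s


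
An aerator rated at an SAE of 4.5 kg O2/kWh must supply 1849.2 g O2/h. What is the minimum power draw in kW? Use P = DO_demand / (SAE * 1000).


SAE in g O2/kWh = 4.5 * 1000 = 4500 g/kWh
P = DO_demand / SAE_g = 1849.2 / 4500 = 0.410933 kW

0.410933 kW


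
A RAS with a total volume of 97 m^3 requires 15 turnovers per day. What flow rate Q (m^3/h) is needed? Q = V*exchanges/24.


Daily recirculation volume = 97 m^3 * 15 = 1455 m^3/day
Flow rate Q = daily volume / 24 h = 1455 / 24 = 60.625 m^3/h

60.625 m^3/h


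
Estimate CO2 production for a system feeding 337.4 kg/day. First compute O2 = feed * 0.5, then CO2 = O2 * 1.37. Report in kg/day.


O2 = 337.4 * 0.5 = 168.7
CO2 = 168.7 * 1.37 = 231.119

231.119 kg/day


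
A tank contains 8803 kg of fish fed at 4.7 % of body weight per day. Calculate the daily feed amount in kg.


Feeding rate fraction = 4.7% / 100 = 0.047
Daily feed = 8803 kg * 0.047 = 413.741 kg/day

413.741 kg/day


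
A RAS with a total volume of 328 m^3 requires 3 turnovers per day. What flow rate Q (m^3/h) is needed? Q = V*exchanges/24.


Daily recirculation volume = 328 m^3 * 3 = 984 m^3/day
Flow rate Q = daily volume / 24 h = 984 / 24 = 41 m^3/h

41 m^3/h


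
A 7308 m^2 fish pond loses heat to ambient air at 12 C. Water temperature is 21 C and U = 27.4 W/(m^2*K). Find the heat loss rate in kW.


Temperature difference dT = 21 - 12 = 9 K
Heat loss (W) = U * A * dT = 27.4 * 7308 * 9 = 1802152.8 W
Convert to kW: 1802152.8 / 1000 = 1802.1528 kW

1802.1528 kW


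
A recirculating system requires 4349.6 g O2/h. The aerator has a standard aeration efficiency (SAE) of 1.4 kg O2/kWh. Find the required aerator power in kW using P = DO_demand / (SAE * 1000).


SAE in g O2/kWh = 1.4 * 1000 = 1400 g/kWh
P = DO_demand / SAE_g = 4349.6 / 1400 = 3.10686 kW

3.10686 kW


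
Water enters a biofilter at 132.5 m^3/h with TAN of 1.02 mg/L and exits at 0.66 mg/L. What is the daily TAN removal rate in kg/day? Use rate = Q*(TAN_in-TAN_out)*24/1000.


Concentration drop: TAN_in - TAN_out = 1.02 - 0.66 = 0.36 mg/L
Hourly TAN removed = Q * dTAN = 132.5 m^3/h * 0.36 mg/L = 47.7 g/h  (m^3/h * mg/L = g/h)
Daily TAN removed = 47.7 * 24 = 1144.8 g/day
Convert to kg/day: 1144.8 / 1000 = 1.1448 kg/day

1.1448 kg/day


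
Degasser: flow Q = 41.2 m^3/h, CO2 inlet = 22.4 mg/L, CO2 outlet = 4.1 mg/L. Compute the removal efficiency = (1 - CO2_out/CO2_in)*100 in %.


CO2_out / CO2_in = 4.1 / 22.4 = 0.18303571
Fraction remaining = 0.18303571
efficiency = (1 - 0.18303571) * 100 = 81.6964 %

81.6964 %


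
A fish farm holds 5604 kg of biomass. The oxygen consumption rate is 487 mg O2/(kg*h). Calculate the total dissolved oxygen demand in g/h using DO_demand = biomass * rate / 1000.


Total O2 consumption (mg/h) = 5604 kg * 487 mg/(kg*h) = 2729148 mg/h
Convert to g/h: 2729148 / 1000 = 2729.148 g/h

2729.148 g/h


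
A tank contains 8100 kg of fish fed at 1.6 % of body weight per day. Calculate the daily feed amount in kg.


Feeding rate fraction = 1.6% / 100 = 0.016
Daily feed = 8100 kg * 0.016 = 129.6 kg/day

129.6 kg/day


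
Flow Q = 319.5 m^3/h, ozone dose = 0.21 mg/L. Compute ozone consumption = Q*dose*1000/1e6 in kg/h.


O3 demand (mg/h) = Q * dose * 1000 = 319.5 * 0.21 * 1000 = 67095 mg/h
Convert mg to kg: 67095 / 1e6 = 0.067095 kg/h

0.067095 kg/h


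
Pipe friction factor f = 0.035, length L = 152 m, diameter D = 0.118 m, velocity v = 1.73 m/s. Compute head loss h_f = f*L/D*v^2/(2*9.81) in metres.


v^2 = 1.73^2 = 2.9929 m^2/s^2
L/D = 152/0.118 = 1288.1356
h_f = f*(L/D)*v^2/(2g) = 0.035 * 1288.1356 * 2.9929 / 19.62 = 6.87738 m

6.87738 m


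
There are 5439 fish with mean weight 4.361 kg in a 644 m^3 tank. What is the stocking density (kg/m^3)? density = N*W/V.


Total biomass = 5439 fish * 4.361 kg = 23719.479 kg
Density = total biomass / volume = 23719.479 / 644 = 36.8315 kg/m^3

36.8315 kg/m^3


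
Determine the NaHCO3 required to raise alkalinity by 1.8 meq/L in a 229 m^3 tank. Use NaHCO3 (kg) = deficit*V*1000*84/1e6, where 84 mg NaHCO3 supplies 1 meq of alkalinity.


Tank volume in L = 229 m^3 * 1000 = 229000 L
Total meq required = 1.8 meq/L * 229000 L = 412200 meq
NaHCO3 mass = 412200 meq * 84 mg/meq / 1e6 = 34.6248 kg

34.6248 kg


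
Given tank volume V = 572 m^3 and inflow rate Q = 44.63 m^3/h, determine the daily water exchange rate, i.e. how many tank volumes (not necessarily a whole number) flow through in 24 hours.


Daily flow volume = 44.63 m^3/h * 24 h = 1071.12 m^3/day
Exchanges = daily flow / tank volume = 1071.12 / 572 = 1.87259 exchanges/day

1.87259 exchanges/day


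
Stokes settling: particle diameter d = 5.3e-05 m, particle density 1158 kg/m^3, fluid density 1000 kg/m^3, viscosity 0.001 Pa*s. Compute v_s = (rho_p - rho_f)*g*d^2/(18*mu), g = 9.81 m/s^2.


Density difference: rho_p - rho_f = 1158 - 1000 = 158 kg/m^3
d^2 = (5.3e-05)^2 = 2.809e-09 m^2
Numerator = (rho_p - rho_f) * g * d^2 = 158 * 9.81 * 2.809e-09 = 4.3538938e-06
Denominator = 18 * mu = 18 * 0.001 = 0.018
v_s = 4.3538938e-06 / 0.018 = 2.41883e-04 m/s
Check: Re = rho_f * v_s * d / mu = 1000 * 2.41883e-04 * 5.3e-05 / 0.001 = 0.0128 < 1, so Stokes' law applies.

2.41883e-04 m/s


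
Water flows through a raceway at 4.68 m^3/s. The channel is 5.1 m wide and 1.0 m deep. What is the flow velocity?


Cross-sectional area = W * d = 5.1 * 1.0 = 5.1 m^2
Velocity = Q / A = 4.68 / 5.1 = 0.917647 m/s

0.917647 m/s


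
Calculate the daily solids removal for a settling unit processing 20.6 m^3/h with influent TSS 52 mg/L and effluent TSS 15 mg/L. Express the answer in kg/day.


Concentration drop: TSS_in - TSS_out = 52 - 15 = 37 mg/L
Hourly solids removed = Q * dTSS = 20.6 m^3/h * 37 mg/L = 762.2 g/h  (m^3/h * mg/L = g/h)
Daily solids removed = 762.2 * 24 = 18292.8 g/day
Convert g to kg: 18292.8 / 1000 = 18.2928 kg/day

18.2928 kg/day


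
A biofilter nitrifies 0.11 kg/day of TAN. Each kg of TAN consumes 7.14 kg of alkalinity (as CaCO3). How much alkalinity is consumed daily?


Alkalinity factor: 7.14 kg CaCO3 consumed per kg TAN nitrified
alk = 0.11 kg TAN * 7.14 = 0.7854 kg CaCO3/day

0.7854 kg CaCO3/day


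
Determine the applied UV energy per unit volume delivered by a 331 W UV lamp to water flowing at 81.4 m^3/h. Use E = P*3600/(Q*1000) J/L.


Energy delivered per hour = 331 W * 3600 s = 1191600 J/h
Volume treated per hour = 81.4 m^3/h * 1000 = 81400 L/h
dose = 1191600 / 81400 = 14.6388 J/L

14.6388 J/L


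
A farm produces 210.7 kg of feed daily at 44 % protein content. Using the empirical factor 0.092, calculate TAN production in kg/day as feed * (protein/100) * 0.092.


Protein in feed = 210.7 * 44/100 = 92.708 kg/day
TAN = protein * 0.092 = 92.708 * 0.092 = 8.529136 kg/day

8.529136 kg/day


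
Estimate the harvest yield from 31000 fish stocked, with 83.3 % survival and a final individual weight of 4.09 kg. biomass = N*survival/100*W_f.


Survivors = 31000 * 83.3/100 = 25823 fish
Harvest biomass = survivors * W_f = 25823 * 4.09 = 105616.07 kg

105616.07 kg


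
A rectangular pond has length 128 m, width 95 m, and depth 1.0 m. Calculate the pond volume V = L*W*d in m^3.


Base area = L * W = 128 * 95 = 12160 m^2
Volume = area * depth = 12160 * 1.0 = 12160 m^3

12160 m^3


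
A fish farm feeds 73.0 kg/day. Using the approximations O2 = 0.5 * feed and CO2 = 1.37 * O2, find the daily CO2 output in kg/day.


O2 = 73.0 * 0.5 = 36.5
CO2 = 36.5 * 1.37 = 50.005

50.005 kg/day


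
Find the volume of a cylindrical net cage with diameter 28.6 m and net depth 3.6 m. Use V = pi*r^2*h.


r = d/2 = 28.6/2 = 14.3 m
Base area = pi*r^2 = pi*14.3^2 = 642.42428 m^2
Volume = 642.42428 * 3.6 = 2312.73 m^3

2312.73 m^3


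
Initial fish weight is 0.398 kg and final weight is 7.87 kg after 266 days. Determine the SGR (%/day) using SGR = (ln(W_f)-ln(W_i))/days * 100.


ln(W_f) = ln(7.87) = 2.0630581
ln(W_i) = ln(0.398) = -0.92130327
ln(W_f) - ln(W_i) = 2.0630581 - -0.92130327 = 2.9843614
SGR = 2.9843614 / 266 * 100 = 1.12194 %/day

1.12194 %/day


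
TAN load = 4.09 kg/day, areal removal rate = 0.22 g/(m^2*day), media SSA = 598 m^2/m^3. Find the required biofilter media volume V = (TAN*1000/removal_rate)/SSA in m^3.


A = 4.09*1000 / 0.22 = 18590.909 m^2
V = 18590.909 / 598 = 31.0885

31.0885 m^3


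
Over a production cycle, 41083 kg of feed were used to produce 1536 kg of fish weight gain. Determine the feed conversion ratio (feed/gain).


FCR = feed consumed / weight gained
FCR = 41083 kg / 1536 kg = 26.7467

26.7467


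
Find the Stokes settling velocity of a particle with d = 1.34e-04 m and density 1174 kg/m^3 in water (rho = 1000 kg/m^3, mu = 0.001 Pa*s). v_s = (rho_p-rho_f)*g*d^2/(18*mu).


Density difference: rho_p - rho_f = 1174 - 1000 = 174 kg/m^3
d^2 = (1.34e-04)^2 = 1.7956e-08 m^2
Numerator = (rho_p - rho_f) * g * d^2 = 174 * 9.81 * 1.7956e-08 = 3.0649815e-05
Denominator = 18 * mu = 18 * 0.001 = 0.018
v_s = 3.0649815e-05 / 0.018 = 0.00170277 m/s
Check: Re = rho_f * v_s * d / mu = 1000 * 0.00170277 * 1.34e-04 / 0.001 = 0.228 < 1, so Stokes' law applies.

0.00170277 m/s


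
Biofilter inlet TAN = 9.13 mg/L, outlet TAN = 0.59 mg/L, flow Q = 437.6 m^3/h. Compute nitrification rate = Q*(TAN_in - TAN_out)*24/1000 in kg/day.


Concentration drop: TAN_in - TAN_out = 9.13 - 0.59 = 8.54 mg/L
Hourly TAN removed = Q * dTAN = 437.6 m^3/h * 8.54 mg/L = 3737.104 g/h  (m^3/h * mg/L = g/h)
Daily TAN removed = 3737.104 * 24 = 89690.496 g/day
Convert to kg/day: 89690.496 / 1000 = 89.690496 kg/day

89.690496 kg/day


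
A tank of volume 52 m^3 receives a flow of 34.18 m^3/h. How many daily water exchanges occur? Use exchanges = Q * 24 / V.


Daily flow volume = 34.18 m^3/h * 24 h = 820.32 m^3/day
Exchanges = daily flow / tank volume = 820.32 / 52 = 15.7754 exchanges/day

15.7754 exchanges/day


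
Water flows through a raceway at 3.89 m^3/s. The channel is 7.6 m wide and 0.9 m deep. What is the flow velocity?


Cross-sectional area = W * d = 7.6 * 0.9 = 6.84 m^2
Velocity = Q / A = 3.89 / 6.84 = 0.568713 m/s

0.568713 m/s


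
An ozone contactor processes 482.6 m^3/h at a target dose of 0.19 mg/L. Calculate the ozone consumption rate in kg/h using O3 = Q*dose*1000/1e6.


O3 demand (mg/h) = Q * dose * 1000 = 482.6 * 0.19 * 1000 = 91694 mg/h
Convert mg to kg: 91694 / 1e6 = 0.091694 kg/h

0.091694 kg/h


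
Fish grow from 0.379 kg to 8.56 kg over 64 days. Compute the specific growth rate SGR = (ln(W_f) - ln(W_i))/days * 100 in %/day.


ln(W_f) = ln(8.56) = 2.1471002
ln(W_i) = ln(0.379) = -0.97021907
ln(W_f) - ln(W_i) = 2.1471002 - -0.97021907 = 3.1173193
SGR = 3.1173193 / 64 * 100 = 4.87081 %/day

4.87081 %/day


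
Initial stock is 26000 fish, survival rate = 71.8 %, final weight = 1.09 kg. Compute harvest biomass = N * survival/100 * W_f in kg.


Survivors = 26000 * 71.8/100 = 18668 fish
Harvest biomass = survivors * W_f = 18668 * 1.09 = 20348.12 kg

20348.12 kg


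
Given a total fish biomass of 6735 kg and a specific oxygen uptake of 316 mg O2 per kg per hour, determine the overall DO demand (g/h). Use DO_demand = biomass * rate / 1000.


Total O2 consumption (mg/h) = 6735 kg * 316 mg/(kg*h) = 2128260 mg/h
Convert to g/h: 2128260 / 1000 = 2128.26 g/h

2128.26 g/h


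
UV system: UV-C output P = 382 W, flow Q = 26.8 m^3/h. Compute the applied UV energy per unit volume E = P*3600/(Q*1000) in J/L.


Energy delivered per hour = 382 W * 3600 s = 1375200 J/h
Volume treated per hour = 26.8 m^3/h * 1000 = 26800 L/h
dose = 1375200 / 26800 = 51.3134 J/L

51.3134 J/L


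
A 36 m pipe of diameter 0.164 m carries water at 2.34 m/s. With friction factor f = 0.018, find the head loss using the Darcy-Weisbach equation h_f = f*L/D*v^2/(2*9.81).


v^2 = 2.34^2 = 5.4756 m^2/s^2
L/D = 36/0.164 = 219.5122
h_f = f*(L/D)*v^2/(2g) = 0.018 * 219.5122 * 5.4756 / 19.62 = 1.10272 m

1.10272 m


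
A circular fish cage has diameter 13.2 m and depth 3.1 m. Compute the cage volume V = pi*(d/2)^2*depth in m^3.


r = d/2 = 13.2/2 = 6.6 m
Base area = pi*r^2 = pi*6.6^2 = 136.84778 m^2
Volume = 136.84778 * 3.1 = 424.228 m^3

424.228 m^3


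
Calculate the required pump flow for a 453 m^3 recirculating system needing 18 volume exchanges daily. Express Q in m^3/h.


Daily recirculation volume = 453 m^3 * 18 = 8154 m^3/day
Flow rate Q = daily volume / 24 h = 8154 / 24 = 339.75 m^3/h

339.75 m^3/h


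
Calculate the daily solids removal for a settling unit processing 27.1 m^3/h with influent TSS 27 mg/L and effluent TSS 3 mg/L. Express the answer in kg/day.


Concentration drop: TSS_in - TSS_out = 27 - 3 = 24 mg/L
Hourly solids removed = Q * dTSS = 27.1 m^3/h * 24 mg/L = 650.4 g/h  (m^3/h * mg/L = g/h)
Daily solids removed = 650.4 * 24 = 15609.6 g/day
Convert g to kg: 15609.6 / 1000 = 15.6096 kg/day

15.6096 kg/day


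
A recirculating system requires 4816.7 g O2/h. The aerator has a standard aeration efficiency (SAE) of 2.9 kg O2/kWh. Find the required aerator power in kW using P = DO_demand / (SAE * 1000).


SAE in g O2/kWh = 2.9 * 1000 = 2900 g/kWh
P = DO_demand / SAE_g = 4816.7 / 2900 = 1.66093 kW

1.66093 kW


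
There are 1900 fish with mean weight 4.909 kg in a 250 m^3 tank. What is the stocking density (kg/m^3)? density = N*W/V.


Total biomass = 1900 fish * 4.909 kg = 9327.1 kg
Density = total biomass / volume = 9327.1 / 250 = 37.3084 kg/m^3

37.3084 kg/m^3


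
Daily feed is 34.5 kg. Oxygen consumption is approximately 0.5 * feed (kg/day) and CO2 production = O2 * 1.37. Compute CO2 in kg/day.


O2 = 34.5 * 0.5 = 17.25
CO2 = 17.25 * 1.37 = 23.6325

23.6325 kg/day


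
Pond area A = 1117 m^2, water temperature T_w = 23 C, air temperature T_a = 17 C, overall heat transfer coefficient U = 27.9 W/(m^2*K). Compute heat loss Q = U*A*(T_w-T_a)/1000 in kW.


Temperature difference dT = 23 - 17 = 6 K
Heat loss (W) = U * A * dT = 27.9 * 1117 * 6 = 186985.8 W
Convert to kW: 186985.8 / 1000 = 186.9858 kW

186.9858 kW


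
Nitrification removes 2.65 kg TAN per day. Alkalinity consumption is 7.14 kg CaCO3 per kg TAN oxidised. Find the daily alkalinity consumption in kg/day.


Alkalinity factor: 7.14 kg CaCO3 consumed per kg TAN nitrified
alk = 2.65 kg TAN * 7.14 = 18.921 kg CaCO3/day

18.921 kg CaCO3/day


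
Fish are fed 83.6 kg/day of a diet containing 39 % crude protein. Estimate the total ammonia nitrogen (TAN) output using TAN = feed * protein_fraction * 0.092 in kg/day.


Protein in feed = 83.6 * 39/100 = 32.604 kg/day
TAN = protein * 0.092 = 32.604 * 0.092 = 2.999568 kg/day

2.999568 kg/day


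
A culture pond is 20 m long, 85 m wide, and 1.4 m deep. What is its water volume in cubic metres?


Base area = L * W = 20 * 85 = 1700 m^2
Volume = area * depth = 1700 * 1.4 = 2380 m^3

2380 m^3


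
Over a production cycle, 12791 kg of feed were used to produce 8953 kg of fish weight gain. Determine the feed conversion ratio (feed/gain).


FCR = feed consumed / weight gained
FCR = 12791 kg / 8953 kg = 1.42868

1.42868


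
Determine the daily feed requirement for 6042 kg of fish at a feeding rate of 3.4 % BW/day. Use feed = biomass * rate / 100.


Feeding rate fraction = 3.4% / 100 = 0.034
Daily feed = 6042 kg * 0.034 = 205.428 kg/day

205.428 kg/day


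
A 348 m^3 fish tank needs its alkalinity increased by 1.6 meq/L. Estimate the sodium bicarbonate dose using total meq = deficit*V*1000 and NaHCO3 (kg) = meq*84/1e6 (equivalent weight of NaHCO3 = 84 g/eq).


Tank volume in L = 348 m^3 * 1000 = 348000 L
Total meq required = 1.6 meq/L * 348000 L = 556800 meq
NaHCO3 mass = 556800 meq * 84 mg/meq / 1e6 = 46.7712 kg

46.7712 kg


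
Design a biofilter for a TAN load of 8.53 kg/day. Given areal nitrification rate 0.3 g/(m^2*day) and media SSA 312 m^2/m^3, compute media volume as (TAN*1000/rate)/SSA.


A = 8.53*1000 / 0.3 = 28433.333 m^2
V = 28433.333 / 312 = 91.1325

91.1325 m^3
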